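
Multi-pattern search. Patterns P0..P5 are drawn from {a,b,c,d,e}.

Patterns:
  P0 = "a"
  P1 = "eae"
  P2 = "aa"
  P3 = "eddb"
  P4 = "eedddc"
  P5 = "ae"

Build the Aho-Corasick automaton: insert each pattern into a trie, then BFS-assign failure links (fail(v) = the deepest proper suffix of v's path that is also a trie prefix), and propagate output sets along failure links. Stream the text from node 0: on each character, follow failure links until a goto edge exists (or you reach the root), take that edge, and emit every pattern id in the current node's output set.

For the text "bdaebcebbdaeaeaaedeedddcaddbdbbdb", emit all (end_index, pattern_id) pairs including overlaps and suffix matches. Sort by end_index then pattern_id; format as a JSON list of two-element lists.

Build automaton:
Trie (insert patterns):
  0='ε' goto a→1 e→2
  1='a' goto a→5 e→14  ←P0
  2='e' goto a→3 d→6 e→9
  3='ea' goto e→4
  4='eae' goto ·  ←P1
  5='aa' goto ·  ←P2
  6='ed' goto d→7
  7='edd' goto b→8
  8='eddb' goto ·  ←P3
  9='ee' goto d→10
  10='eed' goto d→11
  11='eedd' goto d→12
  12='eeddd' goto c→13
  13='eedddc' goto ·  ←P4
  14='ae' goto ·  ←P5

Failure links (BFS by depth):
  fail(1) 'a': from fail(0)=0 chase 'a': 0 ⇒ 0;  out={0}∪out(0)={0}
  fail(2) 'e': from fail(0)=0 chase 'e': 0 ⇒ 0;  out=∅∪out(0)=∅
  fail(3) 'ea': from fail(2)=0 chase 'a': 0 ⇒ 1;  out=∅∪out(1)={0}
  fail(5) 'aa': from fail(1)=0 chase 'a': 0 ⇒ 1;  out={2}∪out(1)={0,2}
  fail(6) 'ed': from fail(2)=0 chase 'd': 0 ⇒ 0;  out=∅∪out(0)=∅
  fail(9) 'ee': from fail(2)=0 chase 'e': 0 ⇒ 2;  out=∅∪out(2)=∅
  fail(14) 'ae': from fail(1)=0 chase 'e': 0 ⇒ 2;  out={5}∪out(2)={5}
  fail(4) 'eae': from fail(3)=1 chase 'e': 1 ⇒ 14;  out={1}∪out(14)={1,5}
  fail(7) 'edd': from fail(6)=0 chase 'd': 0 ⇒ 0;  out=∅∪out(0)=∅
  fail(10) 'eed': from fail(9)=2 chase 'd': 2 ⇒ 6;  out=∅∪out(6)=∅
  fail(8) 'eddb': from fail(7)=0 chase 'b': 0 ⇒ 0;  out={3}∪out(0)={3}
  fail(11) 'eedd': from fail(10)=6 chase 'd': 6 ⇒ 7;  out=∅∪out(7)=∅
  fail(12) 'eeddd': from fail(11)=7 chase 'd': 7→0 ⇒ 0;  out=∅∪out(0)=∅
  fail(13) 'eedddc': from fail(12)=0 chase 'c': 0 ⇒ 0;  out={4}∪out(0)={4}

Text stream:
i=0 'b': node 0→0
i=1 'd': node 0→0
i=2 'a': node 0→1  ** P0@[2:2]
i=3 'e': node 1→14  ** P5@[2:3]
i=4 'b': node 14→0 (via fail)
i=5 'c': node 0→0
i=6 'e': node 0→2
i=7 'b': node 2→0 (via fail)
i=8 'b': node 0→0
i=9 'd': node 0→0
i=10 'a': node 0→1  ** P0@[10:10]
i=11 'e': node 1→14  ** P5@[10:11]
i=12 'a': node 14→3 (via fail)  ** P0@[12:12]
i=13 'e': node 3→4  ** P1@[11:13],P5@[12:13]
i=14 'a': node 4→3 (via fail)  ** P0@[14:14]
i=15 'a': node 3→5 (via fail)  ** P0@[15:15],P2@[14:15]
i=16 'e': node 5→14 (via fail)  ** P5@[15:16]
i=17 'd': node 14→6 (via fail)
i=18 'e': node 6→2 (via fail)
i=19 'e': node 2→9
i=20 'd': node 9→10
i=21 'd': node 10→11
i=22 'd': node 11→12
i=23 'c': node 12→13  ** P4@[18:23]
i=24 'a': node 13→1 (via fail)  ** P0@[24:24]
i=25 'd': node 1→0 (via fail)
i=26 'd': node 0→0
i=27 'b': node 0→0
i=28 'd': node 0→0
i=29 'b': node 0→0
i=30 'b': node 0→0
i=31 'd': node 0→0
i=32 'b': node 0→0

All matches (sorted): [[2,0],[3,5],[10,0],[11,5],[12,0],[13,1],[13,5],[14,0],[15,0],[15,2],[16,5],[23,4],[24,0]]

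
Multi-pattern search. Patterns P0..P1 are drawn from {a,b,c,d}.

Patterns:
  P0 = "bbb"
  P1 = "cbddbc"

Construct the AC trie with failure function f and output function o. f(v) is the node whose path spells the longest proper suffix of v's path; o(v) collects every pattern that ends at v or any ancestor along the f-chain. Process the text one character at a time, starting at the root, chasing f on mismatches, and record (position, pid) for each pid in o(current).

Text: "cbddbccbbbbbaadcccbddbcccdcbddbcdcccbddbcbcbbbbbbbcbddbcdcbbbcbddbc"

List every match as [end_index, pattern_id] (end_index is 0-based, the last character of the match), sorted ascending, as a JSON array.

Construct AC machine:
Trie (insert patterns):
  0='ε' goto b→1 c→4
  1='b' goto b→2
  2='bb' goto b→3
  3='bbb' goto ·  [P0 ends]
  4='c' goto b→5
  5='cb' goto d→6
  6='cbd' goto d→7
  7='cbdd' goto b→8
  8='cbddb' goto c→9
  9='cbddbc' goto ·  [P1 ends]

Failure links (BFS by depth):
  fail(1) 'b': from fail(0)=0 chase 'b': 0 ⇒ 0;  out=∅∪out(0)=∅
  fail(4) 'c': from fail(0)=0 chase 'c': 0 ⇒ 0;  out=∅∪out(0)=∅
  fail(2) 'bb': from fail(1)=0 chase 'b': 0 ⇒ 1;  out=∅∪out(1)=∅
  fail(5) 'cb': from fail(4)=0 chase 'b': 0 ⇒ 1;  out=∅∪out(1)=∅
  fail(3) 'bbb': from fail(2)=1 chase 'b': 1 ⇒ 2;  out={0}∪out(2)={0}
  fail(6) 'cbd': from fail(5)=1 chase 'd': 1→0 ⇒ 0;  out=∅∪out(0)=∅
  fail(7) 'cbdd': from fail(6)=0 chase 'd': 0 ⇒ 0;  out=∅∪out(0)=∅
  fail(8) 'cbddb': from fail(7)=0 chase 'b': 0 ⇒ 1;  out=∅∪out(1)=∅
  fail(9) 'cbddbc': from fail(8)=1 chase 'c': 1→0 ⇒ 4;  out={1}∪out(4)={1}

Run:
i=0 'c': node 0→4
i=1 'b': node 4→5
i=2 'd': node 5→6
i=3 'd': node 6→7
i=4 'b': node 7→8
i=5 'c': node 8→9  ** P1@[0:5]
i=6 'c': node 9→4 (fail-walked)
i=7 'b': node 4→5
i=8 'b': node 5→2 (fail-walked)
i=9 'b': node 2→3  ** P0@[7:9]
i=10 'b': node 3→3 (fail-walked)  ** P0@[8:10]
i=11 'b': node 3→3 (fail-walked)  ** P0@[9:11]
i=12 'a': node 3→0 (fail-walked)
i=13 'a': node 0→0
i=14 'd': node 0→0
i=15 'c': node 0→4
i=16 'c': node 4→4 (fail-walked)
i=17 'c': node 4→4 (fail-walked)
i=18 'b': node 4→5
i=19 'd': node 5→6
i=20 'd': node 6→7
i=21 'b': node 7→8
i=22 'c': node 8→9  ** P1@[17:22]
i=23 'c': node 9→4 (fail-walked)
i=24 'c': node 4→4 (fail-walked)
i=25 'd': node 4→0 (fail-walked)
i=26 'c': node 0→4
i=27 'b': node 4→5
i=28 'd': node 5→6
i=29 'd': node 6→7
i=30 'b': node 7→8
i=31 'c': node 8→9  ** P1@[26:31]
i=32 'd': node 9→0 (fail-walked)
i=33 'c': node 0→4
i=34 'c': node 4→4 (fail-walked)
i=35 'c': node 4→4 (fail-walked)
i=36 'b': node 4→5
i=37 'd': node 5→6
i=38 'd': node 6→7
i=39 'b': node 7→8
i=40 'c': node 8→9  ** P1@[35:40]
i=41 'b': node 9→5 (fail-walked)
i=42 'c': node 5→4 (fail-walked)
i=43 'b': node 4→5
i=44 'b': node 5→2 (fail-walked)
i=45 'b': node 2→3  ** P0@[43:45]
i=46 'b': node 3→3 (fail-walked)  ** P0@[44:46]
i=47 'b': node 3→3 (fail-walked)  ** P0@[45:47]
i=48 'b': node 3→3 (fail-walked)  ** P0@[46:48]
i=49 'b': node 3→3 (fail-walked)  ** P0@[47:49]
i=50 'c': node 3→4 (fail-walked)
i=51 'b': node 4→5
i=52 'd': node 5→6
i=53 'd': node 6→7
i=54 'b': node 7→8
i=55 'c': node 8→9  ** P1@[50:55]
i=56 'd': node 9→0 (fail-walked)
i=57 'c': node 0→4
i=58 'b': node 4→5
i=59 'b': node 5→2 (fail-walked)
i=60 'b': node 2→3  ** P0@[58:60]
i=61 'c': node 3→4 (fail-walked)
i=62 'b': node 4→5
i=63 'd': node 5→6
i=64 'd': node 6→7
i=65 'b': node 7→8
i=66 'c': node 8→9  ** P1@[61:66]

Matches: [[5,1],[9,0],[10,0],[11,0],[22,1],[31,1],[40,1],[45,0],[46,0],[47,0],[48,0],[49,0],[55,1],[60,0],[66,1]]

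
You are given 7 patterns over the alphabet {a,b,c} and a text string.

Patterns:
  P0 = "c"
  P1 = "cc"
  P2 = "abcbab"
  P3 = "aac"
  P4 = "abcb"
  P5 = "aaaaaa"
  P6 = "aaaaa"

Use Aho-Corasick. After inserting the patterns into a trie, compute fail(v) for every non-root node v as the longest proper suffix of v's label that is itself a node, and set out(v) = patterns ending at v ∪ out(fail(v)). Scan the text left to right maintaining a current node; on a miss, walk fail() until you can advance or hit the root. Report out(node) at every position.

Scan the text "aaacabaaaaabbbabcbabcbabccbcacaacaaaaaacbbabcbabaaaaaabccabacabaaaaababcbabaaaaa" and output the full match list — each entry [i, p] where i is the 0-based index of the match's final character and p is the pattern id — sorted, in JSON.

Build automaton:
Trie nodes:
  n0 'ε': a→3 c→1
  n1 'c': c→2  [P0 ends]
  n2 'cc': ·  [P1 ends]
  n3 'a': a→9 b→4
  n4 'ab': c→5
  n5 'abc': b→6
  n6 'abcb': a→7  [P4 ends]
  n7 'abcba': b→8
  n8 'abcbab': ·  [P2 ends]
  n9 'aa': a→11 c→10
  n10 'aac': ·  [P3 ends]
  n11 'aaa': a→12
  n12 'aaaa': a→13
  n13 'aaaaa': a→14  [P6 ends]
  n14 'aaaaaa': ·  [P5 ends]

Failure links (BFS by depth):
  n1('c'): parent n0 fail=0; on 'c' 0 → fail=0;  out {0}∪∅={0}
  n3('a'): parent n0 fail=0; on 'a' 0 → fail=0;  out ∅∪∅=∅
  n2('cc'): parent n1 fail=0; on 'c' 0 → fail=1;  out {1}∪{0}={0,1}
  n4('ab'): parent n3 fail=0; on 'b' 0 → fail=0;  out ∅∪∅=∅
  n9('aa'): parent n3 fail=0; on 'a' 0 → fail=3;  out ∅∪∅=∅
  n5('abc'): parent n4 fail=0; on 'c' 0 → fail=1;  out ∅∪{0}={0}
  n10('aac'): parent n9 fail=3; on 'c' 3→0 → fail=1;  out {3}∪{0}={0,3}
  n11('aaa'): parent n9 fail=3; on 'a' 3 → fail=9;  out ∅∪∅=∅
  n6('abcb'): parent n5 fail=1; on 'b' 1→0 → fail=0;  out {4}∪∅={4}
  n12('aaaa'): parent n11 fail=9; on 'a' 9 → fail=11;  out ∅∪∅=∅
  n7('abcba'): parent n6 fail=0; on 'a' 0 → fail=3;  out ∅∪∅=∅
  n13('aaaaa'): parent n12 fail=11; on 'a' 11 → fail=12;  out {6}∪∅={6}
  n8('abcbab'): parent n7 fail=3; on 'b' 3 → fail=4;  out {2}∪∅={2}
  n14('aaaaaa'): parent n13 fail=12; on 'a' 12 → fail=13;  out {5}∪{6}={5,6}

Text stream:
i=0 'a': node 0→3
i=1 'a': node 3→9
i=2 'a': node 9→11
i=3 'c': node 11→10 ·f  → match P0@[3:3],P3@[1:3]
i=4 'a': node 10→3 ·f
i=5 'b': node 3→4
i=6 'a': node 4→3 ·f
i=7 'a': node 3→9
i=8 'a': node 9→11
i=9 'a': node 11→12
i=10 'a': node 12→13  → match P6@[6:10]
i=11 'b': node 13→4 ·f
i=12 'b': node 4→0 ·f
i=13 'b': node 0→0
i=14 'a': node 0→3
i=15 'b': node 3→4
i=16 'c': node 4→5  → match P0@[16:16]
i=17 'b': node 5→6  → match P4@[14:17]
i=18 'a': node 6→7
i=19 'b': node 7→8  → match P2@[14:19]
i=20 'c': node 8→5 ·f  → match P0@[20:20]
i=21 'b': node 5→6  → match P4@[18:21]
i=22 'a': node 6→7
i=23 'b': node 7→8  → match P2@[18:23]
i=24 'c': node 8→5 ·f  → match P0@[24:24]
i=25 'c': node 5→2 ·f  → match P0@[25:25],P1@[24:25]
i=26 'b': node 2→0 ·f
i=27 'c': node 0→1  → match P0@[27:27]
i=28 'a': node 1→3 ·f
i=29 'c': node 3→1 ·f  → match P0@[29:29]
i=30 'a': node 1→3 ·f
i=31 'a': node 3→9
i=32 'c': node 9→10  → match P0@[32:32],P3@[30:32]
i=33 'a': node 10→3 ·f
i=34 'a': node 3→9
i=35 'a': node 9→11
i=36 'a': node 11→12
i=37 'a': node 12→13  → match P6@[33:37]
i=38 'a': node 13→14  → match P5@[33:38],P6@[34:38]
i=39 'c': node 14→10 ·f  → match P0@[39:39],P3@[37:39]
i=40 'b': node 10→0 ·f
i=41 'b': node 0→0
i=42 'a': node 0→3
i=43 'b': node 3→4
i=44 'c': node 4→5  → match P0@[44:44]
i=45 'b': node 5→6  → match P4@[42:45]
i=46 'a': node 6→7
i=47 'b': node 7→8  → match P2@[42:47]
i=48 'a': node 8→3 ·f
i=49 'a': node 3→9
i=50 'a': node 9→11
i=51 'a': node 11→12
i=52 'a': node 12→13  → match P6@[48:52]
i=53 'a': node 13→14  → match P5@[48:53],P6@[49:53]
i=54 'b': node 14→4 ·f
i=55 'c': node 4→5  → match P0@[55:55]
i=56 'c': node 5→2 ·f  → match P0@[56:56],P1@[55:56]
i=57 'a': node 2→3 ·f
i=58 'b': node 3→4
i=59 'a': node 4→3 ·f
i=60 'c': node 3→1 ·f  → match P0@[60:60]
i=61 'a': node 1→3 ·f
i=62 'b': node 3→4
i=63 'a': node 4→3 ·f
i=64 'a': node 3→9
i=65 'a': node 9→11
i=66 'a': node 11→12
i=67 'a': node 12→13  → match P6@[63:67]
i=68 'b': node 13→4 ·f
i=69 'a': node 4→3 ·f
i=70 'b': node 3→4
i=71 'c': node 4→5  → match P0@[71:71]
i=72 'b': node 5→6  → match P4@[69:72]
i=73 'a': node 6→7
i=74 'b': node 7→8  → match P2@[69:74]
i=75 'a': node 8→3 ·f
i=76 'a': node 3→9
i=77 'a': node 9→11
i=78 'a': node 11→12
i=79 'a': node 12→13  → match P6@[75:79]

All matches (sorted): [[3,0],[3,3],[10,6],[16,0],[17,4],[19,2],[20,0],[21,4],[23,2],[24,0],[25,0],[25,1],[27,0],[29,0],[32,0],[32,3],[37,6],[38,5],[38,6],[39,0],[39,3],[44,0],[45,4],[47,2],[52,6],[53,5],[53,6],[55,0],[56,0],[56,1],[60,0],[67,6],[71,0],[72,4],[74,2],[79,6]]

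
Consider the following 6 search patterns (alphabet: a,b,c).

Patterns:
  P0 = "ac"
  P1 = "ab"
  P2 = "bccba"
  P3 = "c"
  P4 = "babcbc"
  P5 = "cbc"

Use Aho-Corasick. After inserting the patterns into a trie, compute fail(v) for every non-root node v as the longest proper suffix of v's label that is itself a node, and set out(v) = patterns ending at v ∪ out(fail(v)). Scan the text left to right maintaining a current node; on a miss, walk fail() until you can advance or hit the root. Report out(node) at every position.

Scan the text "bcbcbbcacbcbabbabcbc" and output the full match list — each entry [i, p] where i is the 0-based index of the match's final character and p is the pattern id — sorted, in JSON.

Build:
Trie nodes:
  n0 'ε': a→1 b→4 c→9
  n1 'a': b→3 c→2
  n2 'ac': ·  [P0 ends]
  n3 'ab': ·  [P1 ends]
  n4 'b': a→10 c→5
  n5 'bc': c→6
  n6 'bcc': b→7
  n7 'bccb': a→8
  n8 'bccba': ·  [P2 ends]
  n9 'c': b→15  [P3 ends]
  n10 'ba': b→11
  n11 'bab': c→12
  n12 'babc': b→13
  n13 'babcb': c→14
  n14 'babcbc': ·  [P4 ends]
  n15 'cb': c→16
  n16 'cbc': ·  [P5 ends]

Failure links (BFS by depth):
  n1('a'): parent n0 fail=0; on 'a' 0 → fail=0;  out ∅∪∅=∅
  n4('b'): parent n0 fail=0; on 'b' 0 → fail=0;  out ∅∪∅=∅
  n9('c'): parent n0 fail=0; on 'c' 0 → fail=0;  out {3}∪∅={3}
  n2('ac'): parent n1 fail=0; on 'c' 0 → fail=9;  out {0}∪{3}={0,3}
  n3('ab'): parent n1 fail=0; on 'b' 0 → fail=4;  out {1}∪∅={1}
  n5('bc'): parent n4 fail=0; on 'c' 0 → fail=9;  out ∅∪{3}={3}
  n10('ba'): parent n4 fail=0; on 'a' 0 → fail=1;  out ∅∪∅=∅
  n15('cb'): parent n9 fail=0; on 'b' 0 → fail=4;  out ∅∪∅=∅
  n6('bcc'): parent n5 fail=9; on 'c' 9→0 → fail=9;  out ∅∪{3}={3}
  n11('bab'): parent n10 fail=1; on 'b' 1 → fail=3;  out ∅∪{1}={1}
  n16('cbc'): parent n15 fail=4; on 'c' 4 → fail=5;  out {5}∪{3}={3,5}
  n7('bccb'): parent n6 fail=9; on 'b' 9 → fail=15;  out ∅∪∅=∅
  n12('babc'): parent n11 fail=3; on 'c' 3→4 → fail=5;  out ∅∪{3}={3}
  n8('bccba'): parent n7 fail=15; on 'a' 15→4 → fail=10;  out {2}∪∅={2}
  n13('babcb'): parent n12 fail=5; on 'b' 5→9 → fail=15;  out ∅∪∅=∅
  n14('babcbc'): parent n13 fail=15; on 'c' 15 → fail=16;  out {4}∪{3,5}={3,4,5}

Text stream:
i=0 'b': node 0→4
i=1 'c': node 4→5  ** P3@[1:1]
i=2 'b': node 5→15 (via fail)
i=3 'c': node 15→16  ** P3@[3:3],P5@[1:3]
i=4 'b': node 16→15 (via fail)
i=5 'b': node 15→4 (via fail)
i=6 'c': node 4→5  ** P3@[6:6]
i=7 'a': node 5→1 (via fail)
i=8 'c': node 1→2  ** P0@[7:8],P3@[8:8]
i=9 'b': node 2→15 (via fail)
i=10 'c': node 15→16  ** P3@[10:10],P5@[8:10]
i=11 'b': node 16→15 (via fail)
i=12 'a': node 15→10 (via fail)
i=13 'b': node 10→11  ** P1@[12:13]
i=14 'b': node 11→4 (via fail)
i=15 'a': node 4→10
i=16 'b': node 10→11  ** P1@[15:16]
i=17 'c': node 11→12  ** P3@[17:17]
i=18 'b': node 12→13
i=19 'c': node 13→14  ** P3@[19:19],P4@[14:19],P5@[17:19]

Result: [[1,3],[3,3],[3,5],[6,3],[8,0],[8,3],[10,3],[10,5],[13,1],[16,1],[17,3],[19,3],[19,4],[19,5]]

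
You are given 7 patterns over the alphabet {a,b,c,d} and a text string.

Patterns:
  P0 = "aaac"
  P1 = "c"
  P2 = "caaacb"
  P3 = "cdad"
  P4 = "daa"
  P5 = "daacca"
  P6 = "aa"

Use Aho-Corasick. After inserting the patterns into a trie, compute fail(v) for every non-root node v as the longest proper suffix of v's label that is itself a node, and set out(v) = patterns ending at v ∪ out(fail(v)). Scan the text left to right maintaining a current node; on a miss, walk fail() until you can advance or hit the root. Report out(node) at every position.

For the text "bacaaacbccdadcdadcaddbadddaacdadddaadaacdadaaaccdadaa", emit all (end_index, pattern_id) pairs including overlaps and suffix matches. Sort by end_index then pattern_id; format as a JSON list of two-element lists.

Build automaton:
Trie nodes:
  n0 'ε': a→1 c→5 d→14
  n1 'a': a→2
  n2 'aa': a→3  [P6 ends]
  n3 'aaa': c→4
  n4 'aaac': ·  [P0 ends]
  n5 'c': a→6 d→11  [P1 ends]
  n6 'ca': a→7
  n7 'caa': a→8
  n8 'caaa': c→9
  n9 'caaac': b→10
  n10 'caaacb': ·  [P2 ends]
  n11 'cd': a→12
  n12 'cda': d→13
  n13 'cdad': ·  [P3 ends]
  n14 'd': a→15
  n15 'da': a→16
  n16 'daa': c→17  [P4 ends]
  n17 'daac': c→18
  n18 'daacc': a→19
  n19 'daacca': ·  [P5 ends]

BFS fail/out derivation:
  fail(1) 'a': from fail(0)=0 chase 'a': 0 ⇒ 0;  out=∅∪out(0)=∅
  fail(5) 'c': from fail(0)=0 chase 'c': 0 ⇒ 0;  out={1}∪out(0)={1}
  fail(14) 'd': from fail(0)=0 chase 'd': 0 ⇒ 0;  out=∅∪out(0)=∅
  fail(2) 'aa': from fail(1)=0 chase 'a': 0 ⇒ 1;  out={6}∪out(1)={6}
  fail(6) 'ca': from fail(5)=0 chase 'a': 0 ⇒ 1;  out=∅∪out(1)=∅
  fail(11) 'cd': from fail(5)=0 chase 'd': 0 ⇒ 14;  out=∅∪out(14)=∅
  fail(15) 'da': from fail(14)=0 chase 'a': 0 ⇒ 1;  out=∅∪out(1)=∅
  fail(3) 'aaa': from fail(2)=1 chase 'a': 1 ⇒ 2;  out=∅∪out(2)={6}
  fail(7) 'caa': from fail(6)=1 chase 'a': 1 ⇒ 2;  out=∅∪out(2)={6}
  fail(12) 'cda': from fail(11)=14 chase 'a': 14 ⇒ 15;  out=∅∪out(15)=∅
  fail(16) 'daa': from fail(15)=1 chase 'a': 1 ⇒ 2;  out={4}∪out(2)={4,6}
  fail(4) 'aaac': from fail(3)=2 chase 'c': 2→1→0 ⇒ 5;  out={0}∪out(5)={0,1}
  fail(8) 'caaa': from fail(7)=2 chase 'a': 2 ⇒ 3;  out=∅∪out(3)={6}
  fail(13) 'cdad': from fail(12)=15 chase 'd': 15→1→0 ⇒ 14;  out={3}∪out(14)={3}
  fail(17) 'daac': from fail(16)=2 chase 'c': 2→1→0 ⇒ 5;  out=∅∪out(5)={1}
  fail(9) 'caaac': from fail(8)=3 chase 'c': 3 ⇒ 4;  out=∅∪out(4)={0,1}
  fail(18) 'daacc': from fail(17)=5 chase 'c': 5→0 ⇒ 5;  out=∅∪out(5)={1}
  fail(10) 'caaacb': from fail(9)=4 chase 'b': 4→5→0 ⇒ 0;  out={2}∪out(0)={2}
  fail(19) 'daacca': from fail(18)=5 chase 'a': 5 ⇒ 6;  out={5}∪out(6)={5}

Text stream:
pos 0 'b': at 0
pos 1 'a': at 1
pos 2 'c': at 5 ·f  emit P1@[2:2]
pos 3 'a': at 6
pos 4 'a': at 7  emit P6@[3:4]
pos 5 'a': at 8  emit P6@[4:5]
pos 6 'c': at 9  emit P0@[3:6],P1@[6:6]
pos 7 'b': at 10  emit P2@[2:7]
pos 8 'c': at 5 ·f  emit P1@[8:8]
pos 9 'c': at 5 ·f  emit P1@[9:9]
pos 10 'd': at 11
pos 11 'a': at 12
pos 12 'd': at 13  emit P3@[9:12]
pos 13 'c': at 5 ·f  emit P1@[13:13]
pos 14 'd': at 11
pos 15 'a': at 12
pos 16 'd': at 13  emit P3@[13:16]
pos 17 'c': at 5 ·f  emit P1@[17:17]
pos 18 'a': at 6
pos 19 'd': at 14 ·f
pos 20 'd': at 14 ·f
pos 21 'b': at 0 ·f
pos 22 'a': at 1
pos 23 'd': at 14 ·f
pos 24 'd': at 14 ·f
pos 25 'd': at 14 ·f
pos 26 'a': at 15
pos 27 'a': at 16  emit P4@[25:27],P6@[26:27]
pos 28 'c': at 17  emit P1@[28:28]
pos 29 'd': at 11 ·f
pos 30 'a': at 12
pos 31 'd': at 13  emit P3@[28:31]
pos 32 'd': at 14 ·f
pos 33 'd': at 14 ·f
pos 34 'a': at 15
pos 35 'a': at 16  emit P4@[33:35],P6@[34:35]
pos 36 'd': at 14 ·f
pos 37 'a': at 15
pos 38 'a': at 16  emit P4@[36:38],P6@[37:38]
pos 39 'c': at 17  emit P1@[39:39]
pos 40 'd': at 11 ·f
pos 41 'a': at 12
pos 42 'd': at 13  emit P3@[39:42]
pos 43 'a': at 15 ·f
pos 44 'a': at 16  emit P4@[42:44],P6@[43:44]
pos 45 'a': at 3 ·f  emit P6@[44:45]
pos 46 'c': at 4  emit P0@[43:46],P1@[46:46]
pos 47 'c': at 5 ·f  emit P1@[47:47]
pos 48 'd': at 11
pos 49 'a': at 12
pos 50 'd': at 13  emit P3@[47:50]
pos 51 'a': at 15 ·f
pos 52 'a': at 16  emit P4@[50:52],P6@[51:52]

All matches (sorted): [[2,1],[4,6],[5,6],[6,0],[6,1],[7,2],[8,1],[9,1],[12,3],[13,1],[16,3],[17,1],[27,4],[27,6],[28,1],[31,3],[35,4],[35,6],[38,4],[38,6],[39,1],[42,3],[44,4],[44,6],[45,6],[46,0],[46,1],[47,1],[50,3],[52,4],[52,6]]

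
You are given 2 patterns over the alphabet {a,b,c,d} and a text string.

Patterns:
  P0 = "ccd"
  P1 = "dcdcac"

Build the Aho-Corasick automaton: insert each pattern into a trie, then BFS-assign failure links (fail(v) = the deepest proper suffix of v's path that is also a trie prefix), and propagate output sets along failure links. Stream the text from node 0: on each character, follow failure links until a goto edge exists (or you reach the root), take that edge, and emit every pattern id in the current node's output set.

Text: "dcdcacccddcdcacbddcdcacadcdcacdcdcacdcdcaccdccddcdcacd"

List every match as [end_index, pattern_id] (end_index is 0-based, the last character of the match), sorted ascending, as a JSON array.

Build:
Trie (insert patterns):
  n0 'ε': c→1 d→4
  n1 'c': c→2
  n2 'cc': d→3
  n3 'ccd': ·  [P0 ends]
  n4 'd': c→5
  n5 'dc': d→6
  n6 'dcd': c→7
  n7 'dcdc': a→8
  n8 'dcdca': c→9
  n9 'dcdcac': ·  [P1 ends]

Failure links (BFS by depth):
  fail(1) 'c': from fail(0)=0 chase 'c': 0 ⇒ 0;  out=∅∪out(0)=∅
  fail(4) 'd': from fail(0)=0 chase 'd': 0 ⇒ 0;  out=∅∪out(0)=∅
  fail(2) 'cc': from fail(1)=0 chase 'c': 0 ⇒ 1;  out=∅∪out(1)=∅
  fail(5) 'dc': from fail(4)=0 chase 'c': 0 ⇒ 1;  out=∅∪out(1)=∅
  fail(3) 'ccd': from fail(2)=1 chase 'd': 1→0 ⇒ 4;  out={0}∪out(4)={0}
  fail(6) 'dcd': from fail(5)=1 chase 'd': 1→0 ⇒ 4;  out=∅∪out(4)=∅
  fail(7) 'dcdc': from fail(6)=4 chase 'c': 4 ⇒ 5;  out=∅∪out(5)=∅
  fail(8) 'dcdca': from fail(7)=5 chase 'a': 5→1→0 ⇒ 0;  out=∅∪out(0)=∅
  fail(9) 'dcdcac': from fail(8)=0 chase 'c': 0 ⇒ 1;  out={1}∪out(1)={1}

Scan:
i=0 'd': node 0→4
i=1 'c': node 4→5
i=2 'd': node 5→6
i=3 'c': node 6→7
i=4 'a': node 7→8
i=5 'c': node 8→9  → match P1@[0:5]
i=6 'c': node 9→2 ·f
i=7 'c': node 2→2 ·f
i=8 'd': node 2→3  → match P0@[6:8]
i=9 'd': node 3→4 ·f
i=10 'c': node 4→5
i=11 'd': node 5→6
i=12 'c': node 6→7
i=13 'a': node 7→8
i=14 'c': node 8→9  → match P1@[9:14]
i=15 'b': node 9→0 ·f
i=16 'd': node 0→4
i=17 'd': node 4→4 ·f
i=18 'c': node 4→5
i=19 'd': node 5→6
i=20 'c': node 6→7
i=21 'a': node 7→8
i=22 'c': node 8→9  → match P1@[17:22]
i=23 'a': node 9→0 ·f
i=24 'd': node 0→4
i=25 'c': node 4→5
i=26 'd': node 5→6
i=27 'c': node 6→7
i=28 'a': node 7→8
i=29 'c': node 8→9  → match P1@[24:29]
i=30 'd': node 9→4 ·f
i=31 'c': node 4→5
i=32 'd': node 5→6
i=33 'c': node 6→7
i=34 'a': node 7→8
i=35 'c': node 8→9  → match P1@[30:35]
i=36 'd': node 9→4 ·f
i=37 'c': node 4→5
i=38 'd': node 5→6
i=39 'c': node 6→7
i=40 'a': node 7→8
i=41 'c': node 8→9  → match P1@[36:41]
i=42 'c': node 9→2 ·f
i=43 'd': node 2→3  → match P0@[41:43]
i=44 'c': node 3→5 ·f
i=45 'c': node 5→2 ·f
i=46 'd': node 2→3  → match P0@[44:46]
i=47 'd': node 3→4 ·f
i=48 'c': node 4→5
i=49 'd': node 5→6
i=50 'c': node 6→7
i=51 'a': node 7→8
i=52 'c': node 8→9  → match P1@[47:52]
i=53 'd': node 9→4 ·f

All matches (sorted): [[5,1],[8,0],[14,1],[22,1],[29,1],[35,1],[41,1],[43,0],[46,0],[52,1]]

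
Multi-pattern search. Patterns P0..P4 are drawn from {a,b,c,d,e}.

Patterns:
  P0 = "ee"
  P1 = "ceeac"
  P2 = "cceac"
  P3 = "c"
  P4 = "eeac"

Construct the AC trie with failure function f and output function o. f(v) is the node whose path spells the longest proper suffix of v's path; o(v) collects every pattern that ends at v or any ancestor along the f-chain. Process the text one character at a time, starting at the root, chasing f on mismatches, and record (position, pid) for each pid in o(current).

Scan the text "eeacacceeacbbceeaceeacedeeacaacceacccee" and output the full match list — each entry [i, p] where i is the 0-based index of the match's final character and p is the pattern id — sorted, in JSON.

Build:
Trie nodes:
  n0 'ε': c→3 e→1
  n1 'e': e→2
  n2 'ee': a→12  ←P0
  n3 'c': c→8 e→4  ←P3
  n4 'ce': e→5
  n5 'cee': a→6
  n6 'ceea': c→7
  n7 'ceeac': ·  ←P1
  n8 'cc': e→9
  n9 'cce': a→10
  n10 'ccea': c→11
  n11 'cceac': ·  ←P2
  n12 'eea': c→13
  n13 'eeac': ·  ←P4

Failure links (BFS by depth):
  n1('e'): parent n0 fail=0; on 'e' 0 → fail=0;  out ∅∪∅=∅
  n3('c'): parent n0 fail=0; on 'c' 0 → fail=0;  out {3}∪∅={3}
  n2('ee'): parent n1 fail=0; on 'e' 0 → fail=1;  out {0}∪∅={0}
  n4('ce'): parent n3 fail=0; on 'e' 0 → fail=1;  out ∅∪∅=∅
  n8('cc'): parent n3 fail=0; on 'c' 0 → fail=3;  out ∅∪{3}={3}
  n5('cee'): parent n4 fail=1; on 'e' 1 → fail=2;  out ∅∪{0}={0}
  n9('cce'): parent n8 fail=3; on 'e' 3 → fail=4;  out ∅∪∅=∅
  n12('eea'): parent n2 fail=1; on 'a' 1→0 → fail=0;  out ∅∪∅=∅
  n6('ceea'): parent n5 fail=2; on 'a' 2 → fail=12;  out ∅∪∅=∅
  n10('ccea'): parent n9 fail=4; on 'a' 4→1→0 → fail=0;  out ∅∪∅=∅
  n13('eeac'): parent n12 fail=0; on 'c' 0 → fail=3;  out {4}∪{3}={3,4}
  n7('ceeac'): parent n6 fail=12; on 'c' 12 → fail=13;  out {1}∪{3,4}={1,3,4}
  n11('cceac'): parent n10 fail=0; on 'c' 0 → fail=3;  out {2}∪{3}={2,3}

Text stream:
pos 0 'e': at 1
pos 1 'e': at 2  emit P0@[0:1]
pos 2 'a': at 12
pos 3 'c': at 13  emit P3@[3:3],P4@[0:3]
pos 4 'a': at 0 (fail-walked)
pos 5 'c': at 3  emit P3@[5:5]
pos 6 'c': at 8  emit P3@[6:6]
pos 7 'e': at 9
pos 8 'e': at 5 (fail-walked)  emit P0@[7:8]
pos 9 'a': at 6
pos 10 'c': at 7  emit P1@[6:10],P3@[10:10],P4@[7:10]
pos 11 'b': at 0 (fail-walked)
pos 12 'b': at 0
pos 13 'c': at 3  emit P3@[13:13]
pos 14 'e': at 4
pos 15 'e': at 5  emit P0@[14:15]
pos 16 'a': at 6
pos 17 'c': at 7  emit P1@[13:17],P3@[17:17],P4@[14:17]
pos 18 'e': at 4 (fail-walked)
pos 19 'e': at 5  emit P0@[18:19]
pos 20 'a': at 6
pos 21 'c': at 7  emit P1@[17:21],P3@[21:21],P4@[18:21]
pos 22 'e': at 4 (fail-walked)
pos 23 'd': at 0 (fail-walked)
pos 24 'e': at 1
pos 25 'e': at 2  emit P0@[24:25]
pos 26 'a': at 12
pos 27 'c': at 13  emit P3@[27:27],P4@[24:27]
pos 28 'a': at 0 (fail-walked)
pos 29 'a': at 0
pos 30 'c': at 3  emit P3@[30:30]
pos 31 'c': at 8  emit P3@[31:31]
pos 32 'e': at 9
pos 33 'a': at 10
pos 34 'c': at 11  emit P2@[30:34],P3@[34:34]
pos 35 'c': at 8 (fail-walked)  emit P3@[35:35]
pos 36 'c': at 8 (fail-walked)  emit P3@[36:36]
pos 37 'e': at 9
pos 38 'e': at 5 (fail-walked)  emit P0@[37:38]

Result: [[1,0],[3,3],[3,4],[5,3],[6,3],[8,0],[10,1],[10,3],[10,4],[13,3],[15,0],[17,1],[17,3],[17,4],[19,0],[21,1],[21,3],[21,4],[25,0],[27,3],[27,4],[30,3],[31,3],[34,2],[34,3],[35,3],[36,3],[38,0]]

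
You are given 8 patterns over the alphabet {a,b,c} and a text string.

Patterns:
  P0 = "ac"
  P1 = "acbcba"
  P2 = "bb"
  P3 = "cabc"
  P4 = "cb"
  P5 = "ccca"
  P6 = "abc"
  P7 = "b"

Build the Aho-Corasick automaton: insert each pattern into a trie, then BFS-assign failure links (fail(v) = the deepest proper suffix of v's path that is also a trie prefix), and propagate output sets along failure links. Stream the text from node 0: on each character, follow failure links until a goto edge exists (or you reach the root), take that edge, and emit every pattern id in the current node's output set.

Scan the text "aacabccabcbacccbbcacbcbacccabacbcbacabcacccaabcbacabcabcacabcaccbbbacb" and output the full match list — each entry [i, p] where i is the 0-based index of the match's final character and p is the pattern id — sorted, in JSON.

Build:
Trie (insert patterns):
  0='ε' goto a→1 b→7 c→9
  1='a' goto b→17 c→2
  2='ac' goto b→3  ←P0
  3='acb' goto c→4
  4='acbc' goto b→5
  5='acbcb' goto a→6
  6='acbcba' goto ·  ←P1
  7='b' goto b→8  ←P7
  8='bb' goto ·  ←P2
  9='c' goto a→10 b→13 c→14
  10='ca' goto b→11
  11='cab' goto c→12
  12='cabc' goto ·  ←P3
  13='cb' goto ·  ←P4
  14='cc' goto c→15
  15='ccc' goto a→16
  16='ccca' goto ·  ←P5
  17='ab' goto c→18
  18='abc' goto ·  ←P6

BFS fail/out derivation:
  fail(1) 'a': from fail(0)=0 chase 'a': 0 ⇒ 0;  out=∅∪out(0)=∅
  fail(7) 'b': from fail(0)=0 chase 'b': 0 ⇒ 0;  out={7}∪out(0)={7}
  fail(9) 'c': from fail(0)=0 chase 'c': 0 ⇒ 0;  out=∅∪out(0)=∅
  fail(2) 'ac': from fail(1)=0 chase 'c': 0 ⇒ 9;  out={0}∪out(9)={0}
  fail(8) 'bb': from fail(7)=0 chase 'b': 0 ⇒ 7;  out={2}∪out(7)={2,7}
  fail(10) 'ca': from fail(9)=0 chase 'a': 0 ⇒ 1;  out=∅∪out(1)=∅
  fail(13) 'cb': from fail(9)=0 chase 'b': 0 ⇒ 7;  out={4}∪out(7)={4,7}
  fail(14) 'cc': from fail(9)=0 chase 'c': 0 ⇒ 9;  out=∅∪out(9)=∅
  fail(17) 'ab': from fail(1)=0 chase 'b': 0 ⇒ 7;  out=∅∪out(7)={7}
  fail(3) 'acb': from fail(2)=9 chase 'b': 9 ⇒ 13;  out=∅∪out(13)={4,7}
  fail(11) 'cab': from fail(10)=1 chase 'b': 1 ⇒ 17;  out=∅∪out(17)={7}
  fail(15) 'ccc': from fail(14)=9 chase 'c': 9 ⇒ 14;  out=∅∪out(14)=∅
  fail(18) 'abc': from fail(17)=7 chase 'c': 7→0 ⇒ 9;  out={6}∪out(9)={6}
  fail(4) 'acbc': from fail(3)=13 chase 'c': 13→7→0 ⇒ 9;  out=∅∪out(9)=∅
  fail(12) 'cabc': from fail(11)=17 chase 'c': 17 ⇒ 18;  out={3}∪out(18)={3,6}
  fail(16) 'ccca': from fail(15)=14 chase 'a': 14→9 ⇒ 10;  out={5}∪out(10)={5}
  fail(5) 'acbcb': from fail(4)=9 chase 'b': 9 ⇒ 13;  out=∅∪out(13)={4,7}
  fail(6) 'acbcba': from fail(5)=13 chase 'a': 13→7→0 ⇒ 1;  out={1}∪out(1)={1}

Scan:
i=0 'a': node 0→1
i=1 'a': node 1→1 ·f
i=2 'c': node 1→2  → match P0@[1:2]
i=3 'a': node 2→10 ·f
i=4 'b': node 10→11  → match P7@[4:4]
i=5 'c': node 11→12  → match P3@[2:5],P6@[3:5]
i=6 'c': node 12→14 ·f
i=7 'a': node 14→10 ·f
i=8 'b': node 10→11  → match P7@[8:8]
i=9 'c': node 11→12  → match P3@[6:9],P6@[7:9]
i=10 'b': node 12→13 ·f  → match P4@[9:10],P7@[10:10]
i=11 'a': node 13→1 ·f
i=12 'c': node 1→2  → match P0@[11:12]
i=13 'c': node 2→14 ·f
i=14 'c': node 14→15
i=15 'b': node 15→13 ·f  → match P4@[14:15],P7@[15:15]
i=16 'b': node 13→8 ·f  → match P2@[15:16],P7@[16:16]
i=17 'c': node 8→9 ·f
i=18 'a': node 9→10
i=19 'c': node 10→2 ·f  → match P0@[18:19]
i=20 'b': node 2→3  → match P4@[19:20],P7@[20:20]
i=21 'c': node 3→4
i=22 'b': node 4→5  → match P4@[21:22],P7@[22:22]
i=23 'a': node 5→6  → match P1@[18:23]
i=24 'c': node 6→2 ·f  → match P0@[23:24]
i=25 'c': node 2→14 ·f
i=26 'c': node 14→15
i=27 'a': node 15→16  → match P5@[24:27]
i=28 'b': node 16→11 ·f  → match P7@[28:28]
i=29 'a': node 11→1 ·f
i=30 'c': node 1→2  → match P0@[29:30]
i=31 'b': node 2→3  → match P4@[30:31],P7@[31:31]
i=32 'c': node 3→4
i=33 'b': node 4→5  → match P4@[32:33],P7@[33:33]
i=34 'a': node 5→6  → match P1@[29:34]
i=35 'c': node 6→2 ·f  → match P0@[34:35]
i=36 'a': node 2→10 ·f
i=37 'b': node 10→11  → match P7@[37:37]
i=38 'c': node 11→12  → match P3@[35:38],P6@[36:38]
i=39 'a': node 12→10 ·f
i=40 'c': node 10→2 ·f  → match P0@[39:40]
i=41 'c': node 2→14 ·f
i=42 'c': node 14→15
i=43 'a': node 15→16  → match P5@[40:43]
i=44 'a': node 16→1 ·f
i=45 'b': node 1→17  → match P7@[45:45]
i=46 'c': node 17→18  → match P6@[44:46]
i=47 'b': node 18→13 ·f  → match P4@[46:47],P7@[47:47]
i=48 'a': node 13→1 ·f
i=49 'c': node 1→2  → match P0@[48:49]
i=50 'a': node 2→10 ·f
i=51 'b': node 10→11  → match P7@[51:51]
i=52 'c': node 11→12  → match P3@[49:52],P6@[50:52]
i=53 'a': node 12→10 ·f
i=54 'b': node 10→11  → match P7@[54:54]
i=55 'c': node 11→12  → match P3@[52:55],P6@[53:55]
i=56 'a': node 12→10 ·f
i=57 'c': node 10→2 ·f  → match P0@[56:57]
i=58 'a': node 2→10 ·f
i=59 'b': node 10→11  → match P7@[59:59]
i=60 'c': node 11→12  → match P3@[57:60],P6@[58:60]
i=61 'a': node 12→10 ·f
i=62 'c': node 10→2 ·f  → match P0@[61:62]
i=63 'c': node 2→14 ·f
i=64 'b': node 14→13 ·f  → match P4@[63:64],P7@[64:64]
i=65 'b': node 13→8 ·f  → match P2@[64:65],P7@[65:65]
i=66 'b': node 8→8 ·f  → match P2@[65:66],P7@[66:66]
i=67 'a': node 8→1 ·f
i=68 'c': node 1→2  → match P0@[67:68]
i=69 'b': node 2→3  → match P4@[68:69],P7@[69:69]

All matches (sorted): [[2,0],[4,7],[5,3],[5,6],[8,7],[9,3],[9,6],[10,4],[10,7],[12,0],[15,4],[15,7],[16,2],[16,7],[19,0],[20,4],[20,7],[22,4],[22,7],[23,1],[24,0],[27,5],[28,7],[30,0],[31,4],[31,7],[33,4],[33,7],[34,1],[35,0],[37,7],[38,3],[38,6],[40,0],[43,5],[45,7],[46,6],[47,4],[47,7],[49,0],[51,7],[52,3],[52,6],[54,7],[55,3],[55,6],[57,0],[59,7],[60,3],[60,6],[62,0],[64,4],[64,7],[65,2],[65,7],[66,2],[66,7],[68,0],[69,4],[69,7]]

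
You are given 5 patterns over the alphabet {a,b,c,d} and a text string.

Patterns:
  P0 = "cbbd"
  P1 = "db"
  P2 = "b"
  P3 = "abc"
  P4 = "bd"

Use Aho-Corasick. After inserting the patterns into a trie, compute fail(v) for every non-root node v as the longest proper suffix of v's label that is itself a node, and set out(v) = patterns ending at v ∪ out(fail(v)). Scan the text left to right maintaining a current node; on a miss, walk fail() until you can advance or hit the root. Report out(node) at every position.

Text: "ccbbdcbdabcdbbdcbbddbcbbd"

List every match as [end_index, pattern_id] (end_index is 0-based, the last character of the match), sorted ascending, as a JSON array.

Construct AC machine:
Trie (insert patterns):
  n0 'ε': a→8 b→7 c→1 d→5
  n1 'c': b→2
  n2 'cb': b→3
  n3 'cbb': d→4
  n4 'cbbd': ·  [P0 ends]
  n5 'd': b→6
  n6 'db': ·  [P1 ends]
  n7 'b': d→11  [P2 ends]
  n8 'a': b→9
  n9 'ab': c→10
  n10 'abc': ·  [P3 ends]
  n11 'bd': ·  [P4 ends]

BFS fail/out derivation:
  fail(1) 'c': from fail(0)=0 chase 'c': 0 ⇒ 0;  out=∅∪out(0)=∅
  fail(5) 'd': from fail(0)=0 chase 'd': 0 ⇒ 0;  out=∅∪out(0)=∅
  fail(7) 'b': from fail(0)=0 chase 'b': 0 ⇒ 0;  out={2}∪out(0)={2}
  fail(8) 'a': from fail(0)=0 chase 'a': 0 ⇒ 0;  out=∅∪out(0)=∅
  fail(2) 'cb': from fail(1)=0 chase 'b': 0 ⇒ 7;  out=∅∪out(7)={2}
  fail(6) 'db': from fail(5)=0 chase 'b': 0 ⇒ 7;  out={1}∪out(7)={1,2}
  fail(9) 'ab': from fail(8)=0 chase 'b': 0 ⇒ 7;  out=∅∪out(7)={2}
  fail(11) 'bd': from fail(7)=0 chase 'd': 0 ⇒ 5;  out={4}∪out(5)={4}
  fail(3) 'cbb': from fail(2)=7 chase 'b': 7→0 ⇒ 7;  out=∅∪out(7)={2}
  fail(10) 'abc': from fail(9)=7 chase 'c': 7→0 ⇒ 1;  out={3}∪out(1)={3}
  fail(4) 'cbbd': from fail(3)=7 chase 'd': 7 ⇒ 11;  out={0}∪out(11)={0,4}

Run:
[0] read 'c'  n0⇒n1
[1] read 'c'  n1⇒n1 (via fail)
[2] read 'b'  n1⇒n2  ** P2@[2:2]
[3] read 'b'  n2⇒n3  ** P2@[3:3]
[4] read 'd'  n3⇒n4  ** P0@[1:4],P4@[3:4]
[5] read 'c'  n4⇒n1 (via fail)
[6] read 'b'  n1⇒n2  ** P2@[6:6]
[7] read 'd'  n2⇒n11 (via fail)  ** P4@[6:7]
[8] read 'a'  n11⇒n8 (via fail)
[9] read 'b'  n8⇒n9  ** P2@[9:9]
[10] read 'c'  n9⇒n10  ** P3@[8:10]
[11] read 'd'  n10⇒n5 (via fail)
[12] read 'b'  n5⇒n6  ** P1@[11:12],P2@[12:12]
[13] read 'b'  n6⇒n7 (via fail)  ** P2@[13:13]
[14] read 'd'  n7⇒n11  ** P4@[13:14]
[15] read 'c'  n11⇒n1 (via fail)
[16] read 'b'  n1⇒n2  ** P2@[16:16]
[17] read 'b'  n2⇒n3  ** P2@[17:17]
[18] read 'd'  n3⇒n4  ** P0@[15:18],P4@[17:18]
[19] read 'd'  n4⇒n5 (via fail)
[20] read 'b'  n5⇒n6  ** P1@[19:20],P2@[20:20]
[21] read 'c'  n6⇒n1 (via fail)
[22] read 'b'  n1⇒n2  ** P2@[22:22]
[23] read 'b'  n2⇒n3  ** P2@[23:23]
[24] read 'd'  n3⇒n4  ** P0@[21:24],P4@[23:24]

Matches: [[2,2],[3,2],[4,0],[4,4],[6,2],[7,4],[9,2],[10,3],[12,1],[12,2],[13,2],[14,4],[16,2],[17,2],[18,0],[18,4],[20,1],[20,2],[22,2],[23,2],[24,0],[24,4]]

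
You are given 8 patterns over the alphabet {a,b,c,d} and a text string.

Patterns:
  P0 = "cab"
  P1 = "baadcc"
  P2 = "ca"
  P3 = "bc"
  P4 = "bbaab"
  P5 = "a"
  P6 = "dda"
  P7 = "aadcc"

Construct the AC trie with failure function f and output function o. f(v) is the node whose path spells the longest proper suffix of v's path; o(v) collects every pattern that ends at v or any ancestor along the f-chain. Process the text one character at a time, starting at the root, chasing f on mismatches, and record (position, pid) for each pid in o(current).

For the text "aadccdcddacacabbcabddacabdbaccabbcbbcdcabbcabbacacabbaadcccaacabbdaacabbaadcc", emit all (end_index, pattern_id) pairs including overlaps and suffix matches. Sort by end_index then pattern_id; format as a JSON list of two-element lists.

Build:
Trie (insert patterns):
  0='ε' goto a→15 b→4 c→1 d→16
  1='c' goto a→2
  2='ca' goto b→3  ←P2
  3='cab' goto ·  ←P0
  4='b' goto a→5 b→11 c→10
  5='ba' goto a→6
  6='baa' goto d→7
  7='baad' goto c→8
  8='baadc' goto c→9
  9='baadcc' goto ·  ←P1
  10='bc' goto ·  ←P3
  11='bb' goto a→12
  12='bba' goto a→13
  13='bbaa' goto b→14
  14='bbaab' goto ·  ←P4
  15='a' goto a→19  ←P5
  16='d' goto d→17
  17='dd' goto a→18
  18='dda' goto ·  ←P6
  19='aa' goto d→20
  20='aad' goto c→21
  21='aadc' goto c→22
  22='aadcc' goto ·  ←P7

BFS fail/out derivation:
  fail(1) 'c': from fail(0)=0 chase 'c': 0 ⇒ 0;  out=∅∪out(0)=∅
  fail(4) 'b': from fail(0)=0 chase 'b': 0 ⇒ 0;  out=∅∪out(0)=∅
  fail(15) 'a': from fail(0)=0 chase 'a': 0 ⇒ 0;  out={5}∪out(0)={5}
  fail(16) 'd': from fail(0)=0 chase 'd': 0 ⇒ 0;  out=∅∪out(0)=∅
  fail(2) 'ca': from fail(1)=0 chase 'a': 0 ⇒ 15;  out={2}∪out(15)={2,5}
  fail(5) 'ba': from fail(4)=0 chase 'a': 0 ⇒ 15;  out=∅∪out(15)={5}
  fail(10) 'bc': from fail(4)=0 chase 'c': 0 ⇒ 1;  out={3}∪out(1)={3}
  fail(11) 'bb': from fail(4)=0 chase 'b': 0 ⇒ 4;  out=∅∪out(4)=∅
  fail(17) 'dd': from fail(16)=0 chase 'd': 0 ⇒ 16;  out=∅∪out(16)=∅
  fail(19) 'aa': from fail(15)=0 chase 'a': 0 ⇒ 15;  out=∅∪out(15)={5}
  fail(3) 'cab': from fail(2)=15 chase 'b': 15→0 ⇒ 4;  out={0}∪out(4)={0}
  fail(6) 'baa': from fail(5)=15 chase 'a': 15 ⇒ 19;  out=∅∪out(19)={5}
  fail(12) 'bba': from fail(11)=4 chase 'a': 4 ⇒ 5;  out=∅∪out(5)={5}
  fail(18) 'dda': from fail(17)=16 chase 'a': 16→0 ⇒ 15;  out={6}∪out(15)={5,6}
  fail(20) 'aad': from fail(19)=15 chase 'd': 15→0 ⇒ 16;  out=∅∪out(16)=∅
  fail(7) 'baad': from fail(6)=19 chase 'd': 19 ⇒ 20;  out=∅∪out(20)=∅
  fail(13) 'bbaa': from fail(12)=5 chase 'a': 5 ⇒ 6;  out=∅∪out(6)={5}
  fail(21) 'aadc': from fail(20)=16 chase 'c': 16→0 ⇒ 1;  out=∅∪out(1)=∅
  fail(8) 'baadc': from fail(7)=20 chase 'c': 20 ⇒ 21;  out=∅∪out(21)=∅
  fail(14) 'bbaab': from fail(13)=6 chase 'b': 6→19→15→0 ⇒ 4;  out={4}∪out(4)={4}
  fail(22) 'aadcc': from fail(21)=1 chase 'c': 1→0 ⇒ 1;  out={7}∪out(1)={7}
  fail(9) 'baadcc': from fail(8)=21 chase 'c': 21 ⇒ 22;  out={1}∪out(22)={1,7}

Scan:
[0] read 'a'  n0⇒n15  emit P5@[0:0]
[1] read 'a'  n15⇒n19  emit P5@[1:1]
[2] read 'd'  n19⇒n20
[3] read 'c'  n20⇒n21
[4] read 'c'  n21⇒n22  emit P7@[0:4]
[5] read 'd'  n22⇒n16 (via fail)
[6] read 'c'  n16⇒n1 (via fail)
[7] read 'd'  n1⇒n16 (via fail)
[8] read 'd'  n16⇒n17
[9] read 'a'  n17⇒n18  emit P5@[9:9],P6@[7:9]
[10] read 'c'  n18⇒n1 (via fail)
[11] read 'a'  n1⇒n2  emit P2@[10:11],P5@[11:11]
[12] read 'c'  n2⇒n1 (via fail)
[13] read 'a'  n1⇒n2  emit P2@[12:13],P5@[13:13]
[14] read 'b'  n2⇒n3  emit P0@[12:14]
[15] read 'b'  n3⇒n11 (via fail)
[16] read 'c'  n11⇒n10 (via fail)  emit P3@[15:16]
[17] read 'a'  n10⇒n2 (via fail)  emit P2@[16:17],P5@[17:17]
[18] read 'b'  n2⇒n3  emit P0@[16:18]
[19] read 'd'  n3⇒n16 (via fail)
[20] read 'd'  n16⇒n17
[21] read 'a'  n17⇒n18  emit P5@[21:21],P6@[19:21]
[22] read 'c'  n18⇒n1 (via fail)
[23] read 'a'  n1⇒n2  emit P2@[22:23],P5@[23:23]
[24] read 'b'  n2⇒n3  emit P0@[22:24]
[25] read 'd'  n3⇒n16 (via fail)
[26] read 'b'  n16⇒n4 (via fail)
[27] read 'a'  n4⇒n5  emit P5@[27:27]
[28] read 'c'  n5⇒n1 (via fail)
[29] read 'c'  n1⇒n1 (via fail)
[30] read 'a'  n1⇒n2  emit P2@[29:30],P5@[30:30]
[31] read 'b'  n2⇒n3  emit P0@[29:31]
[32] read 'b'  n3⇒n11 (via fail)
[33] read 'c'  n11⇒n10 (via fail)  emit P3@[32:33]
[34] read 'b'  n10⇒n4 (via fail)
[35] read 'b'  n4⇒n11
[36] read 'c'  n11⇒n10 (via fail)  emit P3@[35:36]
[37] read 'd'  n10⇒n16 (via fail)
[38] read 'c'  n16⇒n1 (via fail)
[39] read 'a'  n1⇒n2  emit P2@[38:39],P5@[39:39]
[40] read 'b'  n2⇒n3  emit P0@[38:40]
[41] read 'b'  n3⇒n11 (via fail)
[42] read 'c'  n11⇒n10 (via fail)  emit P3@[41:42]
[43] read 'a'  n10⇒n2 (via fail)  emit P2@[42:43],P5@[43:43]
[44] read 'b'  n2⇒n3  emit P0@[42:44]
[45] read 'b'  n3⇒n11 (via fail)
[46] read 'a'  n11⇒n12  emit P5@[46:46]
[47] read 'c'  n12⇒n1 (via fail)
[48] read 'a'  n1⇒n2  emit P2@[47:48],P5@[48:48]
[49] read 'c'  n2⇒n1 (via fail)
[50] read 'a'  n1⇒n2  emit P2@[49:50],P5@[50:50]
[51] read 'b'  n2⇒n3  emit P0@[49:51]
[52] read 'b'  n3⇒n11 (via fail)
[53] read 'a'  n11⇒n12  emit P5@[53:53]
[54] read 'a'  n12⇒n13  emit P5@[54:54]
[55] read 'd'  n13⇒n7 (via fail)
[56] read 'c'  n7⇒n8
[57] read 'c'  n8⇒n9  emit P1@[52:57],P7@[53:57]
[58] read 'c'  n9⇒n1 (via fail)
[59] read 'a'  n1⇒n2  emit P2@[58:59],P5@[59:59]
[60] read 'a'  n2⇒n19 (via fail)  emit P5@[60:60]
[61] read 'c'  n19⇒n1 (via fail)
[62] read 'a'  n1⇒n2  emit P2@[61:62],P5@[62:62]
[63] read 'b'  n2⇒n3  emit P0@[61:63]
[64] read 'b'  n3⇒n11 (via fail)
[65] read 'd'  n11⇒n16 (via fail)
[66] read 'a'  n16⇒n15 (via fail)  emit P5@[66:66]
[67] read 'a'  n15⇒n19  emit P5@[67:67]
[68] read 'c'  n19⇒n1 (via fail)
[69] read 'a'  n1⇒n2  emit P2@[68:69],P5@[69:69]
[70] read 'b'  n2⇒n3  emit P0@[68:70]
[71] read 'b'  n3⇒n11 (via fail)
[72] read 'a'  n11⇒n12  emit P5@[72:72]
[73] read 'a'  n12⇒n13  emit P5@[73:73]
[74] read 'd'  n13⇒n7 (via fail)
[75] read 'c'  n7⇒n8
[76] read 'c'  n8⇒n9  emit P1@[71:76],P7@[72:76]

Result: [[0,5],[1,5],[4,7],[9,5],[9,6],[11,2],[11,5],[13,2],[13,5],[14,0],[16,3],[17,2],[17,5],[18,0],[21,5],[21,6],[23,2],[23,5],[24,0],[27,5],[30,2],[30,5],[31,0],[33,3],[36,3],[39,2],[39,5],[40,0],[42,3],[43,2],[43,5],[44,0],[46,5],[48,2],[48,5],[50,2],[50,5],[51,0],[53,5],[54,5],[57,1],[57,7],[59,2],[59,5],[60,5],[62,2],[62,5],[63,0],[66,5],[67,5],[69,2],[69,5],[70,0],[72,5],[73,5],[76,1],[76,7]]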